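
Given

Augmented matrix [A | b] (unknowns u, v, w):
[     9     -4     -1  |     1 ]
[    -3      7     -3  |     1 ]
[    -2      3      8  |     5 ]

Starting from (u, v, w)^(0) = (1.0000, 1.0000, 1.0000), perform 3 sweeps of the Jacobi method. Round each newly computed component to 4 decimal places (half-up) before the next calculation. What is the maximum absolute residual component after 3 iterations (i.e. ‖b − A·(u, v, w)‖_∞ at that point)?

0.1573

Iteration 1:
  u = (1 - (-4)·1.0000 - (-1)·1.0000) / (9) = 0.6667
  v = (1 - (-3)·1.0000 - (-3)·1.0000) / (7) = 1.0000
  w = (5 - (-2)·1.0000 - (3)·1.0000) / (8) = 0.5000
Iteration 2:
  u = (1 - (-4)·1.0000 - (-1)·0.5000) / (9) = 0.6111
  v = (1 - (-3)·0.6667 - (-3)·0.5000) / (7) = 0.6429
  w = (5 - (-2)·0.6667 - (3)·1.0000) / (8) = 0.4167
Iteration 3:
  u = (1 - (-4)·0.6429 - (-1)·0.4167) / (9) = 0.4431
  v = (1 - (-3)·0.6111 - (-3)·0.4167) / (7) = 0.5833
  w = (5 - (-2)·0.6111 - (3)·0.6429) / (8) = 0.5367
Residual b − A·x = (-0.1180, -0.1437, -0.1573); ∞-norm = 0.1573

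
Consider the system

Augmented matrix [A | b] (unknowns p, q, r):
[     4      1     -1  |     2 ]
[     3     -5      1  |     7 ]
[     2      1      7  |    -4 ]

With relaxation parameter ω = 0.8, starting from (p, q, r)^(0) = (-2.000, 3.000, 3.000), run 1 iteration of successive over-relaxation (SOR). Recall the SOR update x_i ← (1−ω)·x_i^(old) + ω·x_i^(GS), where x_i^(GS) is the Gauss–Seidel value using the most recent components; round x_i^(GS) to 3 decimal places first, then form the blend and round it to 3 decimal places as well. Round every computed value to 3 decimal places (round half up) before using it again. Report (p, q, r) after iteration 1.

(0.000, -0.040, 0.147)

Iteration 1:
  p: GS value = (2 - (1)·3.000 - (-1)·3.000) / (4) = 0.500;  p ← (1−ω)·-2.000 + ω·0.500 = 0.000
  q: GS value = (7 - (3)·0.000 - (1)·3.000) / (-5) = -0.800;  q ← (1−ω)·3.000 + ω·-0.800 = -0.040
  r: GS value = (-4 - (2)·0.000 - (1)·-0.040) / (7) = -0.566;  r ← (1−ω)·3.000 + ω·-0.566 = 0.147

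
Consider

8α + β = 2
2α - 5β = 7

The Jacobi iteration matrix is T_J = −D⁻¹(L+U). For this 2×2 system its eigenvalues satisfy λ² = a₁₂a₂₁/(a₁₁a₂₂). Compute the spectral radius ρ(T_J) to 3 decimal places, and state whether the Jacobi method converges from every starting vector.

a₁₂a₂₁/(a₁₁a₂₂) = (1)·(2) / ((8)·(-5)) = -0.050000
ρ = √|-0.050000| = √0.050000 = 0.224
ρ < 1, so Jacobi converges

0.224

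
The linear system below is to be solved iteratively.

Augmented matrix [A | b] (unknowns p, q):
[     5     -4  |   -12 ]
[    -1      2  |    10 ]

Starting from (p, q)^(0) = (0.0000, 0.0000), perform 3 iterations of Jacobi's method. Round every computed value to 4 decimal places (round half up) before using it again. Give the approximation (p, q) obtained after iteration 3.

Iteration 1:
  p = (-12 - (-4)·0.0000) / (5) = -2.4000
  q = (10 - (-1)·0.0000) / (2) = 5.0000
Iteration 2:
  p = (-12 - (-4)·5.0000) / (5) = 1.6000
  q = (10 - (-1)·-2.4000) / (2) = 3.8000
Iteration 3:
  p = (-12 - (-4)·3.8000) / (5) = 0.6400
  q = (10 - (-1)·1.6000) / (2) = 5.8000

(0.6400, 5.8000)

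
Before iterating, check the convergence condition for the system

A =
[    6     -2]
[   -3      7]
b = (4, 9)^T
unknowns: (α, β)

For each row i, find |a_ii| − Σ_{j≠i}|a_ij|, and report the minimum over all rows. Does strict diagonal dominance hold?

row 1: |6| − (2) = 4
row 2: |7| − (3) = 4
minimum over rows = 4 → strictly diagonally dominant (convergence guaranteed)

4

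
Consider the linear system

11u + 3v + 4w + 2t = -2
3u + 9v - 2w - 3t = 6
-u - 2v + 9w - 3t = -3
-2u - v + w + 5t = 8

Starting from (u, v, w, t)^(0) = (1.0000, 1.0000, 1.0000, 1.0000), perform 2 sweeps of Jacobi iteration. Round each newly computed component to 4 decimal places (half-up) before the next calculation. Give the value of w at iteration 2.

0.4198

Iteration 1:
  u = (-2 - (3)·1.0000 - (4)·1.0000 - (2)·1.0000) / (11) = -1.0000
  v = (6 - (3)·1.0000 - (-2)·1.0000 - (-3)·1.0000) / (9) = 0.8889
  w = (-3 - (-1)·1.0000 - (-2)·1.0000 - (-3)·1.0000) / (9) = 0.3333
  t = (8 - (-2)·1.0000 - (-1)·1.0000 - (1)·1.0000) / (5) = 2.0000
Iteration 2:
  u = (-2 - (3)·0.8889 - (4)·0.3333 - (2)·2.0000) / (11) = -0.9091
  v = (6 - (3)·-1.0000 - (-2)·0.3333 - (-3)·2.0000) / (9) = 1.7407
  w = (-3 - (-1)·-1.0000 - (-2)·0.8889 - (-3)·2.0000) / (9) = 0.4198
  t = (8 - (-2)·-1.0000 - (-1)·0.8889 - (1)·0.3333) / (5) = 1.3111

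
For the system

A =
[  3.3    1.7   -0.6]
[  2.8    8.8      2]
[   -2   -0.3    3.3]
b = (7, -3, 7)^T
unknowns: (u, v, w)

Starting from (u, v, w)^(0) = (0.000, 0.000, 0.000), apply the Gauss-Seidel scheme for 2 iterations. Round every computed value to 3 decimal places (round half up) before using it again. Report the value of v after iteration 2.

Iteration 1:
  u = (7 - (1.7)·0.000 - (-0.6)·0.000) / (3.3) = 2.121
  v = (-3 - (2.8)·2.121 - (2)·0.000) / (8.8) = -1.016
  w = (7 - (-2)·2.121 - (-0.3)·-1.016) / (3.3) = 3.314
Iteration 2:
  u = (7 - (1.7)·-1.016 - (-0.6)·3.314) / (3.3) = 3.247
  v = (-3 - (2.8)·3.247 - (2)·3.314) / (8.8) = -2.127
  w = (7 - (-2)·3.247 - (-0.3)·-2.127) / (3.3) = 3.896

-2.127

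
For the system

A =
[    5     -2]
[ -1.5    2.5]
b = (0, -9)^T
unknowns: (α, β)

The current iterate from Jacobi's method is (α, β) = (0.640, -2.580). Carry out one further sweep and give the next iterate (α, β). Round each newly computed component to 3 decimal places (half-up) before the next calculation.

(-1.032, -3.216)

One sweep:
  α = (0 - (-2)·-2.580) / (5) = -1.032
  β = (-9 - (-1.5)·0.640) / (2.5) = -3.216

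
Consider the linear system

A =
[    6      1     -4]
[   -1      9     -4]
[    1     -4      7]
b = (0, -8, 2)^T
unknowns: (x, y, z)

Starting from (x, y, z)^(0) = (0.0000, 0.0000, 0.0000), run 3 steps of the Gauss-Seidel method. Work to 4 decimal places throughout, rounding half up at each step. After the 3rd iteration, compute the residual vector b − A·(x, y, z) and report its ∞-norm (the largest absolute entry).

0.0504

Iteration 1:
  x = (0 - (1)·0.0000 - (-4)·0.0000) / (6) = 0.0000
  y = (-8 - (-1)·0.0000 - (-4)·0.0000) / (9) = -0.8889
  z = (2 - (1)·0.0000 - (-4)·-0.8889) / (7) = -0.2222
Iteration 2:
  x = (0 - (1)·-0.8889 - (-4)·-0.2222) / (6) = 0.0000
  y = (-8 - (-1)·0.0000 - (-4)·-0.2222) / (9) = -0.9876
  z = (2 - (1)·0.0000 - (-4)·-0.9876) / (7) = -0.2786
Iteration 3:
  x = (0 - (1)·-0.9876 - (-4)·-0.2786) / (6) = -0.0211
  y = (-8 - (-1)·-0.0211 - (-4)·-0.2786) / (9) = -1.0151
  z = (2 - (1)·-0.0211 - (-4)·-1.0151) / (7) = -0.2913
Residual b − A·x = (-0.0235, -0.0504, -0.0002); ∞-norm = 0.0504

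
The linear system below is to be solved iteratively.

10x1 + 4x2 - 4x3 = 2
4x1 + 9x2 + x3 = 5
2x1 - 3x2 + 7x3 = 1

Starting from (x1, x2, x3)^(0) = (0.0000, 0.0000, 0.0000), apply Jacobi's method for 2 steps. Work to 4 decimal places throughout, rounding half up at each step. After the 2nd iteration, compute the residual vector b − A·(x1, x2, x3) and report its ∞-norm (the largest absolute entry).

Iteration 1:
  x1 = (2 - (4)·0.0000 - (-4)·0.0000) / (10) = 0.2000
  x2 = (5 - (4)·0.0000 - (1)·0.0000) / (9) = 0.5556
  x3 = (1 - (2)·0.0000 - (-3)·0.0000) / (7) = 0.1429
Iteration 2:
  x1 = (2 - (4)·0.5556 - (-4)·0.1429) / (10) = 0.0349
  x2 = (5 - (4)·0.2000 - (1)·0.1429) / (9) = 0.4508
  x3 = (1 - (2)·0.2000 - (-3)·0.5556) / (7) = 0.3238
Residual b − A·x = (1.1430, 0.4794, 0.0160); ∞-norm = 1.1430

1.1430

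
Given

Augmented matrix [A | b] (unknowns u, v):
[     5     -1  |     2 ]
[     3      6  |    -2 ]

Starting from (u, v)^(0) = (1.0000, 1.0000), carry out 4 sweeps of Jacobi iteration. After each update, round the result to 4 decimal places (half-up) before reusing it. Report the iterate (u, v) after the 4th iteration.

(0.3100, -0.4700)

Iteration 1:
  u = (2 - (-1)·1.0000) / (5) = 0.6000
  v = (-2 - (3)·1.0000) / (6) = -0.8333
Iteration 2:
  u = (2 - (-1)·-0.8333) / (5) = 0.2333
  v = (-2 - (3)·0.6000) / (6) = -0.6333
Iteration 3:
  u = (2 - (-1)·-0.6333) / (5) = 0.2733
  v = (-2 - (3)·0.2333) / (6) = -0.4500
Iteration 4:
  u = (2 - (-1)·-0.4500) / (5) = 0.3100
  v = (-2 - (3)·0.2733) / (6) = -0.4700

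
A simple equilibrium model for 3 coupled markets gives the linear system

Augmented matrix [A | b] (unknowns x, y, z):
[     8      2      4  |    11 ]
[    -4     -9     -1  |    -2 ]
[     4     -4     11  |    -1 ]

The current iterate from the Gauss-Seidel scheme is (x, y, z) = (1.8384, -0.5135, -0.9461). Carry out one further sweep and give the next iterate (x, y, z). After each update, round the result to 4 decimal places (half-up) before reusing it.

(1.9764, -0.5511, -1.0100)

One sweep:
  x = (11 - (2)·-0.5135 - (4)·-0.9461) / (8) = 1.9764
  y = (-2 - (-4)·1.9764 - (-1)·-0.9461) / (-9) = -0.5511
  z = (-1 - (4)·1.9764 - (-4)·-0.5511) / (11) = -1.0100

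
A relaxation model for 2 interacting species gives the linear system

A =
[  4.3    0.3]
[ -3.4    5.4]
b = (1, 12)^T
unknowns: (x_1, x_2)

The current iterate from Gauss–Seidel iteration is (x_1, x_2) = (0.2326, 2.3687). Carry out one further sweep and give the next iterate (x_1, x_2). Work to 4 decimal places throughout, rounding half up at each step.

(0.0673, 2.2646)

One sweep:
  x_1 = (1 - (0.3)·2.3687) / (4.3) = 0.0673
  x_2 = (12 - (-3.4)·0.0673) / (5.4) = 2.2646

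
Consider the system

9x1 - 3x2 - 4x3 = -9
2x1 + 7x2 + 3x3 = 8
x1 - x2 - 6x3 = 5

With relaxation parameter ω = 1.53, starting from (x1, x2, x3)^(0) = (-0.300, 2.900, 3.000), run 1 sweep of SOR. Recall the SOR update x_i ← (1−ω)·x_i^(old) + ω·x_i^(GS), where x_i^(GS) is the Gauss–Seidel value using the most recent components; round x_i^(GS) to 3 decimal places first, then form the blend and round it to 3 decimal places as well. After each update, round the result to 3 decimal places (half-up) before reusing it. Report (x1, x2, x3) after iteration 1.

(2.148, -2.695, -1.630)

Iteration 1:
  x1: GS value = (-9 - (-3)·2.900 - (-4)·3.000) / (9) = 1.300;  x1 ← (1−ω)·-0.300 + ω·1.300 = 2.148
  x2: GS value = (8 - (2)·2.148 - (3)·3.000) / (7) = -0.757;  x2 ← (1−ω)·2.900 + ω·-0.757 = -2.695
  x3: GS value = (5 - (1)·2.148 - (-1)·-2.695) / (-6) = -0.026;  x3 ← (1−ω)·3.000 + ω·-0.026 = -1.630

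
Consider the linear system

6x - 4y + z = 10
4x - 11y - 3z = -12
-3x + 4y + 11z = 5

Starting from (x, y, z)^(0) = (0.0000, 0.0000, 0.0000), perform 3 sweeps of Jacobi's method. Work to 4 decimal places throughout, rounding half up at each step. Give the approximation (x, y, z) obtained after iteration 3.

Iteration 1:
  x = (10 - (-4)·0.0000 - (1)·0.0000) / (6) = 1.6667
  y = (-12 - (4)·0.0000 - (-3)·0.0000) / (-11) = 1.0909
  z = (5 - (-3)·0.0000 - (4)·0.0000) / (11) = 0.4545
Iteration 2:
  x = (10 - (-4)·1.0909 - (1)·0.4545) / (6) = 2.3182
  y = (-12 - (4)·1.6667 - (-3)·0.4545) / (-11) = 1.5730
  z = (5 - (-3)·1.6667 - (4)·1.0909) / (11) = 0.5124
Iteration 3:
  x = (10 - (-4)·1.5730 - (1)·0.5124) / (6) = 2.6299
  y = (-12 - (4)·2.3182 - (-3)·0.5124) / (-11) = 1.7941
  z = (5 - (-3)·2.3182 - (4)·1.5730) / (11) = 0.5148

(2.6299, 1.7941, 0.5148)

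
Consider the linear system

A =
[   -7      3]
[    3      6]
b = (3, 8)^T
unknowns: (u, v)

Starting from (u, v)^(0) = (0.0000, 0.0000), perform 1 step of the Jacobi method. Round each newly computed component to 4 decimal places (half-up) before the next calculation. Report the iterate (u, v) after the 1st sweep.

Iteration 1:
  u = (3 - (3)·0.0000) / (-7) = -0.4286
  v = (8 - (3)·0.0000) / (6) = 1.3333

(-0.4286, 1.3333)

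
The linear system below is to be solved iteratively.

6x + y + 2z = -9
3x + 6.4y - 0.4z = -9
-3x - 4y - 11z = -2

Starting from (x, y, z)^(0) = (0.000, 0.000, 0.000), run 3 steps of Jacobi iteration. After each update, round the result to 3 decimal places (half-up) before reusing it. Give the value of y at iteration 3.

Iteration 1:
  x = (-9 - (1)·0.000 - (2)·0.000) / (6) = -1.500
  y = (-9 - (3)·0.000 - (-0.4)·0.000) / (6.4) = -1.406
  z = (-2 - (-3)·0.000 - (-4)·0.000) / (-11) = 0.182
Iteration 2:
  x = (-9 - (1)·-1.406 - (2)·0.182) / (6) = -1.326
  y = (-9 - (3)·-1.500 - (-0.4)·0.182) / (6.4) = -0.692
  z = (-2 - (-3)·-1.500 - (-4)·-1.406) / (-11) = 1.102
Iteration 3:
  x = (-9 - (1)·-0.692 - (2)·1.102) / (6) = -1.752
  y = (-9 - (3)·-1.326 - (-0.4)·1.102) / (6.4) = -0.716
  z = (-2 - (-3)·-1.326 - (-4)·-0.692) / (-11) = 0.795

-0.716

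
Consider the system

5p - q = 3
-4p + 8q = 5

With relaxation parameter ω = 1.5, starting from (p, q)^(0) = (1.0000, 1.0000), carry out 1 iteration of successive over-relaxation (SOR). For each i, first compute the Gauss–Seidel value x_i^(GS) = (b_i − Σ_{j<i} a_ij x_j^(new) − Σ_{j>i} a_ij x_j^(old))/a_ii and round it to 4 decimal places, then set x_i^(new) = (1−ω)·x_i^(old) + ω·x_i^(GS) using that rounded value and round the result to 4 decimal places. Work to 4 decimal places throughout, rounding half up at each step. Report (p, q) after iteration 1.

Iteration 1:
  p: GS value = (3 - (-1)·1.0000) / (5) = 0.8000;  p ← (1−ω)·1.0000 + ω·0.8000 = 0.7000
  q: GS value = (5 - (-4)·0.7000) / (8) = 0.9750;  q ← (1−ω)·1.0000 + ω·0.9750 = 0.9625

(0.7000, 0.9625)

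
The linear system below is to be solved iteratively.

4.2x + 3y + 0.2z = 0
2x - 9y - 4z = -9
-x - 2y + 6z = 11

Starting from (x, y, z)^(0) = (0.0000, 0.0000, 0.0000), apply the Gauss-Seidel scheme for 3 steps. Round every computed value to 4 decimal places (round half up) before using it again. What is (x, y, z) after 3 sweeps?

Iteration 1:
  x = (0 - (3)·0.0000 - (0.2)·0.0000) / (4.2) = 0.0000
  y = (-9 - (2)·0.0000 - (-4)·0.0000) / (-9) = 1.0000
  z = (11 - (-1)·0.0000 - (-2)·1.0000) / (6) = 2.1667
Iteration 2:
  x = (0 - (3)·1.0000 - (0.2)·2.1667) / (4.2) = -0.8175
  y = (-9 - (2)·-0.8175 - (-4)·2.1667) / (-9) = -0.1446
  z = (11 - (-1)·-0.8175 - (-2)·-0.1446) / (6) = 1.6489
Iteration 3:
  x = (0 - (3)·-0.1446 - (0.2)·1.6489) / (4.2) = 0.0248
  y = (-9 - (2)·0.0248 - (-4)·1.6489) / (-9) = 0.2727
  z = (11 - (-1)·0.0248 - (-2)·0.2727) / (6) = 1.9284

(0.0248, 0.2727, 1.9284)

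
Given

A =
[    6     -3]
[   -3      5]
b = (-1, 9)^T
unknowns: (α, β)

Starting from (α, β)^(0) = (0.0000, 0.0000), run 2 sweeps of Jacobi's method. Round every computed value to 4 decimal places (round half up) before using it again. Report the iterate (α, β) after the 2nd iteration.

(0.7333, 1.7000)

Iteration 1:
  α = (-1 - (-3)·0.0000) / (6) = -0.1667
  β = (9 - (-3)·0.0000) / (5) = 1.8000
Iteration 2:
  α = (-1 - (-3)·1.8000) / (6) = 0.7333
  β = (9 - (-3)·-0.1667) / (5) = 1.7000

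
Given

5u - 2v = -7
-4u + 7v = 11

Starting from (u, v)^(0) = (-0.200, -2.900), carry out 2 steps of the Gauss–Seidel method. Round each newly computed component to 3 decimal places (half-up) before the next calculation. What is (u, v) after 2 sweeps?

Iteration 1:
  u = (-7 - (-2)·-2.900) / (5) = -2.560
  v = (11 - (-4)·-2.560) / (7) = 0.109
Iteration 2:
  u = (-7 - (-2)·0.109) / (5) = -1.356
  v = (11 - (-4)·-1.356) / (7) = 0.797

(-1.356, 0.797)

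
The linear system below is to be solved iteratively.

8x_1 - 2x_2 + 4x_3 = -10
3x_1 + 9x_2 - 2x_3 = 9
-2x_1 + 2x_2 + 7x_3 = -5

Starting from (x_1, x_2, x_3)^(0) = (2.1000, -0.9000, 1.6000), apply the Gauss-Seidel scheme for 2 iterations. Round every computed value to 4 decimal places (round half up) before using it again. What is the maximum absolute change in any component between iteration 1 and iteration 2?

Iteration 1:
  x_1 = (-10 - (-2)·-0.9000 - (4)·1.6000) / (8) = -2.2750
  x_2 = (9 - (3)·-2.2750 - (-2)·1.6000) / (9) = 2.1139
  x_3 = (-5 - (-2)·-2.2750 - (2)·2.1139) / (7) = -1.9683
Iteration 2:
  x_1 = (-10 - (-2)·2.1139 - (4)·-1.9683) / (8) = 0.2626
  x_2 = (9 - (3)·0.2626 - (-2)·-1.9683) / (9) = 0.4751
  x_3 = (-5 - (-2)·0.2626 - (2)·0.4751) / (7) = -0.7750
Change: (2.5376, -1.6388, 1.1933) → max |·| = 2.5376

2.5376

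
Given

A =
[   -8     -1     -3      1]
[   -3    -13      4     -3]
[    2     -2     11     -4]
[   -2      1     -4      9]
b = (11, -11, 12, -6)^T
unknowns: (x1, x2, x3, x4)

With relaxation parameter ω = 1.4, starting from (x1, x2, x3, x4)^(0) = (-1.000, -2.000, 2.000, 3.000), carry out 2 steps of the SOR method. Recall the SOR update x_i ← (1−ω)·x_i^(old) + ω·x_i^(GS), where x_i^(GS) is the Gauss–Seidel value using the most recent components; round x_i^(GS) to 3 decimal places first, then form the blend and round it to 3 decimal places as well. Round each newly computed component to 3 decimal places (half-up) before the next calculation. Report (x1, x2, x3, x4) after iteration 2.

Iteration 1:
  x1: GS value = (11 - (-1)·-2.000 - (-3)·2.000 - (1)·3.000) / (-8) = -1.500;  x1 ← (1−ω)·-1.000 + ω·-1.500 = -1.700
  x2: GS value = (-11 - (-3)·-1.700 - (4)·2.000 - (-3)·3.000) / (-13) = 1.162;  x2 ← (1−ω)·-2.000 + ω·1.162 = 2.427
  x3: GS value = (12 - (2)·-1.700 - (-2)·2.427 - (-4)·3.000) / (11) = 2.932;  x3 ← (1−ω)·2.000 + ω·2.932 = 3.305
  x4: GS value = (-6 - (-2)·-1.700 - (1)·2.427 - (-4)·3.305) / (9) = 0.155;  x4 ← (1−ω)·3.000 + ω·0.155 = -0.983
Iteration 2:
  x1: GS value = (11 - (-1)·2.427 - (-3)·3.305 - (1)·-0.983) / (-8) = -3.041;  x1 ← (1−ω)·-1.700 + ω·-3.041 = -3.577
  x2: GS value = (-11 - (-3)·-3.577 - (4)·3.305 - (-3)·-0.983) / (-13) = 2.915;  x2 ← (1−ω)·2.427 + ω·2.915 = 3.110
  x3: GS value = (12 - (2)·-3.577 - (-2)·3.110 - (-4)·-0.983) / (11) = 1.949;  x3 ← (1−ω)·3.305 + ω·1.949 = 1.407
  x4: GS value = (-6 - (-2)·-3.577 - (1)·3.110 - (-4)·1.407) / (9) = -1.182;  x4 ← (1−ω)·-0.983 + ω·-1.182 = -1.262

(-3.577, 3.110, 1.407, -1.262)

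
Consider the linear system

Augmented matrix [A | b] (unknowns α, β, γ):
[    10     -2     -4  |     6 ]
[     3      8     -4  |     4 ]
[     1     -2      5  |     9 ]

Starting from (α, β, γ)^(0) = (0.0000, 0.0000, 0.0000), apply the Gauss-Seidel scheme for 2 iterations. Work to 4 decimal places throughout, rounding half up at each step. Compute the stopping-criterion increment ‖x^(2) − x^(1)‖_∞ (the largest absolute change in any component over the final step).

Iteration 1:
  α = (6 - (-2)·0.0000 - (-4)·0.0000) / (10) = 0.6000
  β = (4 - (3)·0.6000 - (-4)·0.0000) / (8) = 0.2750
  γ = (9 - (1)·0.6000 - (-2)·0.2750) / (5) = 1.7900
Iteration 2:
  α = (6 - (-2)·0.2750 - (-4)·1.7900) / (10) = 1.3710
  β = (4 - (3)·1.3710 - (-4)·1.7900) / (8) = 0.8809
  γ = (9 - (1)·1.3710 - (-2)·0.8809) / (5) = 1.8782
Change: (0.7710, 0.6059, 0.0882) → max |·| = 0.7710

0.7710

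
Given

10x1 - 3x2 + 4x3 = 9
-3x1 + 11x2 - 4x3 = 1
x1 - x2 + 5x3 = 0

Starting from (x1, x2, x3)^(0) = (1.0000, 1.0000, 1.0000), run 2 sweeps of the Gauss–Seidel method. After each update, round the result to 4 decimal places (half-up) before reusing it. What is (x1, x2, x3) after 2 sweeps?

(1.1120, 0.3849, -0.1454)

Iteration 1:
  x1 = (9 - (-3)·1.0000 - (4)·1.0000) / (10) = 0.8000
  x2 = (1 - (-3)·0.8000 - (-4)·1.0000) / (11) = 0.6727
  x3 = (0 - (1)·0.8000 - (-1)·0.6727) / (5) = -0.0255
Iteration 2:
  x1 = (9 - (-3)·0.6727 - (4)·-0.0255) / (10) = 1.1120
  x2 = (1 - (-3)·1.1120 - (-4)·-0.0255) / (11) = 0.3849
  x3 = (0 - (1)·1.1120 - (-1)·0.3849) / (5) = -0.1454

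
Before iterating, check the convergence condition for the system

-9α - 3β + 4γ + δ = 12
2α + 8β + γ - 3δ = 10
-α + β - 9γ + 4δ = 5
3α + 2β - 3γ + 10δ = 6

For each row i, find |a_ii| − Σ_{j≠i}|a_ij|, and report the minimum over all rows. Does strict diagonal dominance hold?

1

row 1: |-9| − (3+4+1) = 1
row 2: |8| − (2+1+3) = 2
row 3: |-9| − (1+1+4) = 3
row 4: |10| − (3+2+3) = 2
minimum over rows = 1 → strictly diagonally dominant (convergence guaranteed)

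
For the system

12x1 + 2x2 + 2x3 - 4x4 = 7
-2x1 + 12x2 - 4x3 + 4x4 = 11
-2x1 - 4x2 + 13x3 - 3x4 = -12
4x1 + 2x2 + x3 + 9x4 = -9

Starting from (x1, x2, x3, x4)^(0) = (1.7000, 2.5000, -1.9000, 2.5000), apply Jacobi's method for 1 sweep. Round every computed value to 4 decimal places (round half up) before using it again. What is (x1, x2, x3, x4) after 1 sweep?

Iteration 1:
  x1 = (7 - (2)·2.5000 - (2)·-1.9000 - (-4)·2.5000) / (12) = 1.3167
  x2 = (11 - (-2)·1.7000 - (-4)·-1.9000 - (4)·2.5000) / (12) = -0.2667
  x3 = (-12 - (-2)·1.7000 - (-4)·2.5000 - (-3)·2.5000) / (13) = 0.6846
  x4 = (-9 - (4)·1.7000 - (2)·2.5000 - (1)·-1.9000) / (9) = -2.1000

(1.3167, -0.2667, 0.6846, -2.1000)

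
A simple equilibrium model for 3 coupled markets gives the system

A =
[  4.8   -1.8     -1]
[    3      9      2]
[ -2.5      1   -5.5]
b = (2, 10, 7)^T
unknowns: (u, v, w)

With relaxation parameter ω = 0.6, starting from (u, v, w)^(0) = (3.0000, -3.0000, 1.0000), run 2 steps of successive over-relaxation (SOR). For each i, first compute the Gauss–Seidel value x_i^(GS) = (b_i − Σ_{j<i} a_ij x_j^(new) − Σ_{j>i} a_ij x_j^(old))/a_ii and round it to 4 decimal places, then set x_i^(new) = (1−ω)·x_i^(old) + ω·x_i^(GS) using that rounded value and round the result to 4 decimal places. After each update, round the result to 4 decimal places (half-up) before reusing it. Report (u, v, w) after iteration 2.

(0.3318, 0.3552, -1.0960)

Iteration 1:
  u: GS value = (2 - (-1.8)·-3.0000 - (-1)·1.0000) / (4.8) = -0.5000;  u ← (1−ω)·3.0000 + ω·-0.5000 = 0.9000
  v: GS value = (10 - (3)·0.9000 - (2)·1.0000) / (9) = 0.5889;  v ← (1−ω)·-3.0000 + ω·0.5889 = -0.8467
  w: GS value = (7 - (-2.5)·0.9000 - (1)·-0.8467) / (-5.5) = -1.8358;  w ← (1−ω)·1.0000 + ω·-1.8358 = -0.7015
Iteration 2:
  u: GS value = (2 - (-1.8)·-0.8467 - (-1)·-0.7015) / (4.8) = -0.0470;  u ← (1−ω)·0.9000 + ω·-0.0470 = 0.3318
  v: GS value = (10 - (3)·0.3318 - (2)·-0.7015) / (9) = 1.1564;  v ← (1−ω)·-0.8467 + ω·1.1564 = 0.3552
  w: GS value = (7 - (-2.5)·0.3318 - (1)·0.3552) / (-5.5) = -1.3590;  w ← (1−ω)·-0.7015 + ω·-1.3590 = -1.0960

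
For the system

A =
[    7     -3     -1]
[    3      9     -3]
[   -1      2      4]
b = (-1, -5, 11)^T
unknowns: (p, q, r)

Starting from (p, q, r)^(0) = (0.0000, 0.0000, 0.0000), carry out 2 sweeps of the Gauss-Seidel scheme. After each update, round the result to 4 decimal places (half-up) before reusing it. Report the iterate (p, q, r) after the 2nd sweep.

Iteration 1:
  p = (-1 - (-3)·0.0000 - (-1)·0.0000) / (7) = -0.1429
  q = (-5 - (3)·-0.1429 - (-3)·0.0000) / (9) = -0.5079
  r = (11 - (-1)·-0.1429 - (2)·-0.5079) / (4) = 2.9682
Iteration 2:
  p = (-1 - (-3)·-0.5079 - (-1)·2.9682) / (7) = 0.0635
  q = (-5 - (3)·0.0635 - (-3)·2.9682) / (9) = 0.4127
  r = (11 - (-1)·0.0635 - (2)·0.4127) / (4) = 2.5595

(0.0635, 0.4127, 2.5595)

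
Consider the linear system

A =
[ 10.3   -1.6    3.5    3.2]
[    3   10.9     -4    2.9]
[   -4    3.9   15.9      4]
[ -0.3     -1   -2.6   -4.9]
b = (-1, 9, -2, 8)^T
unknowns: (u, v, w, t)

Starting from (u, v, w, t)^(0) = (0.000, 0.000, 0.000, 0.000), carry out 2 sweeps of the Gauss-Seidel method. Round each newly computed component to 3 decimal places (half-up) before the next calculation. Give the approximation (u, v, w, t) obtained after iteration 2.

(0.657, 0.941, 0.214, -1.978)

Iteration 1:
  u = (-1 - (-1.6)·0.000 - (3.5)·0.000 - (3.2)·0.000) / (10.3) = -0.097
  v = (9 - (3)·-0.097 - (-4)·0.000 - (2.9)·0.000) / (10.9) = 0.852
  w = (-2 - (-4)·-0.097 - (3.9)·0.852 - (4)·0.000) / (15.9) = -0.359
  t = (8 - (-0.3)·-0.097 - (-1)·0.852 - (-2.6)·-0.359) / (-4.9) = -1.610
Iteration 2:
  u = (-1 - (-1.6)·0.852 - (3.5)·-0.359 - (3.2)·-1.610) / (10.3) = 0.657
  v = (9 - (3)·0.657 - (-4)·-0.359 - (2.9)·-1.610) / (10.9) = 0.941
  w = (-2 - (-4)·0.657 - (3.9)·0.941 - (4)·-1.610) / (15.9) = 0.214
  t = (8 - (-0.3)·0.657 - (-1)·0.941 - (-2.6)·0.214) / (-4.9) = -1.978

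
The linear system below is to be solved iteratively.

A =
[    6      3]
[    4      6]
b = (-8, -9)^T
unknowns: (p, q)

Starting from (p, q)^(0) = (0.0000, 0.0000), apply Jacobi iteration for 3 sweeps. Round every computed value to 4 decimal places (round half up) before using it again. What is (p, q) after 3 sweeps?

Iteration 1:
  p = (-8 - (3)·0.0000) / (6) = -1.3333
  q = (-9 - (4)·0.0000) / (6) = -1.5000
Iteration 2:
  p = (-8 - (3)·-1.5000) / (6) = -0.5833
  q = (-9 - (4)·-1.3333) / (6) = -0.6111
Iteration 3:
  p = (-8 - (3)·-0.6111) / (6) = -1.0278
  q = (-9 - (4)·-0.5833) / (6) = -1.1111

(-1.0278, -1.1111)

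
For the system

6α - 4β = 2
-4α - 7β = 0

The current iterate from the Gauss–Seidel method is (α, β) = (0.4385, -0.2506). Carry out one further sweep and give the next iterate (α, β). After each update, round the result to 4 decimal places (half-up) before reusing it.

(0.1663, -0.0950)

One sweep:
  α = (2 - (-4)·-0.2506) / (6) = 0.1663
  β = (0 - (-4)·0.1663) / (-7) = -0.0950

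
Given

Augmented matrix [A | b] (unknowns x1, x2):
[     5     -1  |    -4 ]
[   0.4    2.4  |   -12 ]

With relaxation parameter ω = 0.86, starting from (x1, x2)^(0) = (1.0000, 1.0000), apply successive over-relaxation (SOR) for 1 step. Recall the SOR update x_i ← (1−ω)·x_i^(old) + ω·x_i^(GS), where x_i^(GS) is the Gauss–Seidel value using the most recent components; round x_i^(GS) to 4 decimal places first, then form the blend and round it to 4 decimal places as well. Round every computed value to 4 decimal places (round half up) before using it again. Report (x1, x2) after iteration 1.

(-0.3760, -4.1061)

Iteration 1:
  x1: GS value = (-4 - (-1)·1.0000) / (5) = -0.6000;  x1 ← (1−ω)·1.0000 + ω·-0.6000 = -0.3760
  x2: GS value = (-12 - (0.4)·-0.3760) / (2.4) = -4.9373;  x2 ← (1−ω)·1.0000 + ω·-4.9373 = -4.1061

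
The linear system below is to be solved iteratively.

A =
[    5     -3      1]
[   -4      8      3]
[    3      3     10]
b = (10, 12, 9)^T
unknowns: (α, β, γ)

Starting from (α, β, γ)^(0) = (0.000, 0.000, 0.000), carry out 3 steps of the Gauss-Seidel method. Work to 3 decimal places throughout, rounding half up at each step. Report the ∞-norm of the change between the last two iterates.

Iteration 1:
  α = (10 - (-3)·0.000 - (1)·0.000) / (5) = 2.000
  β = (12 - (-4)·2.000 - (3)·0.000) / (8) = 2.500
  γ = (9 - (3)·2.000 - (3)·2.500) / (10) = -0.450
Iteration 2:
  α = (10 - (-3)·2.500 - (1)·-0.450) / (5) = 3.590
  β = (12 - (-4)·3.590 - (3)·-0.450) / (8) = 3.464
  γ = (9 - (3)·3.590 - (3)·3.464) / (10) = -1.216
Iteration 3:
  α = (10 - (-3)·3.464 - (1)·-1.216) / (5) = 4.322
  β = (12 - (-4)·4.322 - (3)·-1.216) / (8) = 4.117
  γ = (9 - (3)·4.322 - (3)·4.117) / (10) = -1.632
Change: (0.732, 0.653, -0.416) → max |·| = 0.732

0.732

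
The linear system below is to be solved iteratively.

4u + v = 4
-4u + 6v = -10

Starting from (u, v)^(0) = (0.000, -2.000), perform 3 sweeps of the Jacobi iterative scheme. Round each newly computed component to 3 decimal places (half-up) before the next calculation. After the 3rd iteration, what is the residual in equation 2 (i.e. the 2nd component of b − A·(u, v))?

Iteration 1:
  u = (4 - (1)·-2.000) / (4) = 1.500
  v = (-10 - (-4)·0.000) / (6) = -1.667
Iteration 2:
  u = (4 - (1)·-1.667) / (4) = 1.417
  v = (-10 - (-4)·1.500) / (6) = -0.667
Iteration 3:
  u = (4 - (1)·-0.667) / (4) = 1.167
  v = (-10 - (-4)·1.417) / (6) = -0.722
Residual b − A·x = (0.054, -1.000)

-1.000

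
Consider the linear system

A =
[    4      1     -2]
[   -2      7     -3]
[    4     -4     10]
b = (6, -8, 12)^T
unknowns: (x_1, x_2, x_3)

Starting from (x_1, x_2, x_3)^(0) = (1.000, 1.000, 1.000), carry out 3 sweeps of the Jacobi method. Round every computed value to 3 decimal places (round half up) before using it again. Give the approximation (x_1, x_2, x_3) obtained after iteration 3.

(1.696, -0.372, 0.266)

Iteration 1:
  x_1 = (6 - (1)·1.000 - (-2)·1.000) / (4) = 1.750
  x_2 = (-8 - (-2)·1.000 - (-3)·1.000) / (7) = -0.429
  x_3 = (12 - (4)·1.000 - (-4)·1.000) / (10) = 1.200
Iteration 2:
  x_1 = (6 - (1)·-0.429 - (-2)·1.200) / (4) = 2.207
  x_2 = (-8 - (-2)·1.750 - (-3)·1.200) / (7) = -0.129
  x_3 = (12 - (4)·1.750 - (-4)·-0.429) / (10) = 0.328
Iteration 3:
  x_1 = (6 - (1)·-0.129 - (-2)·0.328) / (4) = 1.696
  x_2 = (-8 - (-2)·2.207 - (-3)·0.328) / (7) = -0.372
  x_3 = (12 - (4)·2.207 - (-4)·-0.129) / (10) = 0.266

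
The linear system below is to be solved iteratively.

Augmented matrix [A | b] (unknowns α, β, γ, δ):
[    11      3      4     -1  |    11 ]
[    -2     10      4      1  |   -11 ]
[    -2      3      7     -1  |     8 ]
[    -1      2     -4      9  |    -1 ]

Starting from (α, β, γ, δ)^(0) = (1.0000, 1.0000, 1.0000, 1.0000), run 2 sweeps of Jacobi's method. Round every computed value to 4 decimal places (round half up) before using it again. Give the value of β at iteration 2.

-1.4885

Iteration 1:
  α = (11 - (3)·1.0000 - (4)·1.0000 - (-1)·1.0000) / (11) = 0.4545
  β = (-11 - (-2)·1.0000 - (4)·1.0000 - (1)·1.0000) / (10) = -1.4000
  γ = (8 - (-2)·1.0000 - (3)·1.0000 - (-1)·1.0000) / (7) = 1.1429
  δ = (-1 - (-1)·1.0000 - (2)·1.0000 - (-4)·1.0000) / (9) = 0.2222
Iteration 2:
  α = (11 - (3)·-1.4000 - (4)·1.1429 - (-1)·0.2222) / (11) = 0.9864
  β = (-11 - (-2)·0.4545 - (4)·1.1429 - (1)·0.2222) / (10) = -1.4885
  γ = (8 - (-2)·0.4545 - (3)·-1.4000 - (-1)·0.2222) / (7) = 1.9045
  δ = (-1 - (-1)·0.4545 - (2)·-1.4000 - (-4)·1.1429) / (9) = 0.7585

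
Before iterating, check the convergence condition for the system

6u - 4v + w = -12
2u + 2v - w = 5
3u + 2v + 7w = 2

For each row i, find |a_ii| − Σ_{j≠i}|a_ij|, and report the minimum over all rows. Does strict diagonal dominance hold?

row 1: |6| − (4+1) = 1
row 2: |2| − (2+1) = -1
row 3: |7| − (3+2) = 2
minimum over rows = -1 → not strictly diagonally dominant

-1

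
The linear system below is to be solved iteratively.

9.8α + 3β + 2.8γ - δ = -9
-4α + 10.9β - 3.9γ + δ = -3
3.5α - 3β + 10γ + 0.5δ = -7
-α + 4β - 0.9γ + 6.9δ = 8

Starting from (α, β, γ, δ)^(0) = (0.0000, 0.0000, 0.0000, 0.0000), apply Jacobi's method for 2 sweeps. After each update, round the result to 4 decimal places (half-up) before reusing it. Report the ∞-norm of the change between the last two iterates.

0.6939

Iteration 1:
  α = (-9 - (3)·0.0000 - (2.8)·0.0000 - (-1)·0.0000) / (9.8) = -0.9184
  β = (-3 - (-4)·0.0000 - (-3.9)·0.0000 - (1)·0.0000) / (10.9) = -0.2752
  γ = (-7 - (3.5)·0.0000 - (-3)·0.0000 - (0.5)·0.0000) / (10) = -0.7000
  δ = (8 - (-1)·0.0000 - (4)·0.0000 - (-0.9)·0.0000) / (6.9) = 1.1594
Iteration 2:
  α = (-9 - (3)·-0.2752 - (2.8)·-0.7000 - (-1)·1.1594) / (9.8) = -0.5158
  β = (-3 - (-4)·-0.9184 - (-3.9)·-0.7000 - (1)·1.1594) / (10.9) = -0.9691
  γ = (-7 - (3.5)·-0.9184 - (-3)·-0.2752 - (0.5)·1.1594) / (10) = -0.5191
  δ = (8 - (-1)·-0.9184 - (4)·-0.2752 - (-0.9)·-0.7000) / (6.9) = 1.0946
Change: (0.4026, -0.6939, 0.1809, -0.0648) → max |·| = 0.6939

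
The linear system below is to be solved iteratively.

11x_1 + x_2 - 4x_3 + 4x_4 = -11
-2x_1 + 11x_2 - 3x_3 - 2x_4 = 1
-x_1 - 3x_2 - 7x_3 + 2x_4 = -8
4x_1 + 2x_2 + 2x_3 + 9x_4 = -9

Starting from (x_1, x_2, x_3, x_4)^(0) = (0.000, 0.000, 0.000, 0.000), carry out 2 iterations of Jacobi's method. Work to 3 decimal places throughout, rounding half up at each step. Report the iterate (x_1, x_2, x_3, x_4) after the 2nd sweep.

(-0.229, 0.039, 0.961, -0.830)

Iteration 1:
  x_1 = (-11 - (1)·0.000 - (-4)·0.000 - (4)·0.000) / (11) = -1.000
  x_2 = (1 - (-2)·0.000 - (-3)·0.000 - (-2)·0.000) / (11) = 0.091
  x_3 = (-8 - (-1)·0.000 - (-3)·0.000 - (2)·0.000) / (-7) = 1.143
  x_4 = (-9 - (4)·0.000 - (2)·0.000 - (2)·0.000) / (9) = -1.000
Iteration 2:
  x_1 = (-11 - (1)·0.091 - (-4)·1.143 - (4)·-1.000) / (11) = -0.229
  x_2 = (1 - (-2)·-1.000 - (-3)·1.143 - (-2)·-1.000) / (11) = 0.039
  x_3 = (-8 - (-1)·-1.000 - (-3)·0.091 - (2)·-1.000) / (-7) = 0.961
  x_4 = (-9 - (4)·-1.000 - (2)·0.091 - (2)·1.143) / (9) = -0.830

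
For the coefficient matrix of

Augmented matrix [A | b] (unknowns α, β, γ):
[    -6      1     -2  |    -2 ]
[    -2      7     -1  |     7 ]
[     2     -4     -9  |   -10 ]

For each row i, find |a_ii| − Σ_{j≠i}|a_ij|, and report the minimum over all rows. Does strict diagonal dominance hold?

row 1: |-6| − (1+2) = 3
row 2: |7| − (2+1) = 4
row 3: |-9| − (2+4) = 3
minimum over rows = 3 → strictly diagonally dominant (convergence guaranteed)

3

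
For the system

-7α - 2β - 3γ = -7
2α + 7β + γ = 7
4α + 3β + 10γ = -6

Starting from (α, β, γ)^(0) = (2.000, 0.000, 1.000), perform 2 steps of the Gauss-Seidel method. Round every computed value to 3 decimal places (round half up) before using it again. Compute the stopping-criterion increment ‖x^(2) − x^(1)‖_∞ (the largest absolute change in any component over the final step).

Iteration 1:
  α = (-7 - (-2)·0.000 - (-3)·1.000) / (-7) = 0.571
  β = (7 - (2)·0.571 - (1)·1.000) / (7) = 0.694
  γ = (-6 - (4)·0.571 - (3)·0.694) / (10) = -1.037
Iteration 2:
  α = (-7 - (-2)·0.694 - (-3)·-1.037) / (-7) = 1.246
  β = (7 - (2)·1.246 - (1)·-1.037) / (7) = 0.792
  γ = (-6 - (4)·1.246 - (3)·0.792) / (10) = -1.336
Change: (0.675, 0.098, -0.299) → max |·| = 0.675

0.675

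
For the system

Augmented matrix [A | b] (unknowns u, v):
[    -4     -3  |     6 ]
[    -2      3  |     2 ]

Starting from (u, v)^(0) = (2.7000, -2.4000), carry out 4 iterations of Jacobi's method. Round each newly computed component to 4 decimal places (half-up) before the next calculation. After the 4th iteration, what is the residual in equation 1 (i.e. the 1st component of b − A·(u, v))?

Iteration 1:
  u = (6 - (-3)·-2.4000) / (-4) = 0.3000
  v = (2 - (-2)·2.7000) / (3) = 2.4667
Iteration 2:
  u = (6 - (-3)·2.4667) / (-4) = -3.3500
  v = (2 - (-2)·0.3000) / (3) = 0.8667
Iteration 3:
  u = (6 - (-3)·0.8667) / (-4) = -2.1500
  v = (2 - (-2)·-3.3500) / (3) = -1.5667
Iteration 4:
  u = (6 - (-3)·-1.5667) / (-4) = -0.3250
  v = (2 - (-2)·-2.1500) / (3) = -0.7667
Residual b − A·x = (2.3999, 3.6501)

2.3999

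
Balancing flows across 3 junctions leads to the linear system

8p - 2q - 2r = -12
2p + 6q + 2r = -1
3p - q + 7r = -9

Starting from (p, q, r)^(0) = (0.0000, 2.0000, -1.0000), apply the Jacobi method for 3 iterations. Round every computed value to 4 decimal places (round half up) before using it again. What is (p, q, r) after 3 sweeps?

(-1.5357, 0.6448, -0.4703)

Iteration 1:
  p = (-12 - (-2)·2.0000 - (-2)·-1.0000) / (8) = -1.2500
  q = (-1 - (2)·0.0000 - (2)·-1.0000) / (6) = 0.1667
  r = (-9 - (3)·0.0000 - (-1)·2.0000) / (7) = -1.0000
Iteration 2:
  p = (-12 - (-2)·0.1667 - (-2)·-1.0000) / (8) = -1.7083
  q = (-1 - (2)·-1.2500 - (2)·-1.0000) / (6) = 0.5833
  r = (-9 - (3)·-1.2500 - (-1)·0.1667) / (7) = -0.7262
Iteration 3:
  p = (-12 - (-2)·0.5833 - (-2)·-0.7262) / (8) = -1.5357
  q = (-1 - (2)·-1.7083 - (2)·-0.7262) / (6) = 0.6448
  r = (-9 - (3)·-1.7083 - (-1)·0.5833) / (7) = -0.4703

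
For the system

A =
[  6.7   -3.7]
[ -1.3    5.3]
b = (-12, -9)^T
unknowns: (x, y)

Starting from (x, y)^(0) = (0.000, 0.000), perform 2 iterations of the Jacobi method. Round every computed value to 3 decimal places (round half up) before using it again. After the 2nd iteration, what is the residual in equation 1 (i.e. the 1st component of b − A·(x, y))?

Iteration 1:
  x = (-12 - (-3.7)·0.000) / (6.7) = -1.791
  y = (-9 - (-1.3)·0.000) / (5.3) = -1.698
Iteration 2:
  x = (-12 - (-3.7)·-1.698) / (6.7) = -2.729
  y = (-9 - (-1.3)·-1.791) / (5.3) = -2.137
Residual b − A·x = (-1.623, -1.222)

-1.623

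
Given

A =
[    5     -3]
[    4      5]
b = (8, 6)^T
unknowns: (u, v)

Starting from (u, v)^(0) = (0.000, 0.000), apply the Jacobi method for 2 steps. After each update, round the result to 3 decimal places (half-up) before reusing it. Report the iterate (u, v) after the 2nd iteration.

Iteration 1:
  u = (8 - (-3)·0.000) / (5) = 1.600
  v = (6 - (4)·0.000) / (5) = 1.200
Iteration 2:
  u = (8 - (-3)·1.200) / (5) = 2.320
  v = (6 - (4)·1.600) / (5) = -0.080

(2.320, -0.080)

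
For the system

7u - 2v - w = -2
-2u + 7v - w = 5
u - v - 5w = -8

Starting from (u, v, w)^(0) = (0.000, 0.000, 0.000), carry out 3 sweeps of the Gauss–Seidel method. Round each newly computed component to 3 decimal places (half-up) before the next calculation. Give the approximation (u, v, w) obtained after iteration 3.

(0.188, 0.972, 1.443)

Iteration 1:
  u = (-2 - (-2)·0.000 - (-1)·0.000) / (7) = -0.286
  v = (5 - (-2)·-0.286 - (-1)·0.000) / (7) = 0.633
  w = (-8 - (1)·-0.286 - (-1)·0.633) / (-5) = 1.416
Iteration 2:
  u = (-2 - (-2)·0.633 - (-1)·1.416) / (7) = 0.097
  v = (5 - (-2)·0.097 - (-1)·1.416) / (7) = 0.944
  w = (-8 - (1)·0.097 - (-1)·0.944) / (-5) = 1.431
Iteration 3:
  u = (-2 - (-2)·0.944 - (-1)·1.431) / (7) = 0.188
  v = (5 - (-2)·0.188 - (-1)·1.431) / (7) = 0.972
  w = (-8 - (1)·0.188 - (-1)·0.972) / (-5) = 1.443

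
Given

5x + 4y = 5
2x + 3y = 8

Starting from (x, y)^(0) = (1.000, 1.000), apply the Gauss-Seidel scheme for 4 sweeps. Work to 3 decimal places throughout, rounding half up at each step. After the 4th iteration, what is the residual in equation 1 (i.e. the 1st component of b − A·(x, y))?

Iteration 1:
  x = (5 - (4)·1.000) / (5) = 0.200
  y = (8 - (2)·0.200) / (3) = 2.533
Iteration 2:
  x = (5 - (4)·2.533) / (5) = -1.026
  y = (8 - (2)·-1.026) / (3) = 3.351
Iteration 3:
  x = (5 - (4)·3.351) / (5) = -1.681
  y = (8 - (2)·-1.681) / (3) = 3.787
Iteration 4:
  x = (5 - (4)·3.787) / (5) = -2.030
  y = (8 - (2)·-2.030) / (3) = 4.020
Residual b − A·x = (-0.930, 0.000)

-0.930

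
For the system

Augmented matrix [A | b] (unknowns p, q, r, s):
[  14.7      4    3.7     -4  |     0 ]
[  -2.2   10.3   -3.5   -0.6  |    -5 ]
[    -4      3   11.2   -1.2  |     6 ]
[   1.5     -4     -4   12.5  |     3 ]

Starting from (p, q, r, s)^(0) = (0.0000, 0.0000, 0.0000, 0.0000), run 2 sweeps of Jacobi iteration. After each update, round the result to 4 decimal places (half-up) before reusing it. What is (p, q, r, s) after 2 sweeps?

(0.0626, -0.2894, 0.6914, 0.2561)

Iteration 1:
  p = (0 - (4)·0.0000 - (3.7)·0.0000 - (-4)·0.0000) / (14.7) = 0.0000
  q = (-5 - (-2.2)·0.0000 - (-3.5)·0.0000 - (-0.6)·0.0000) / (10.3) = -0.4854
  r = (6 - (-4)·0.0000 - (3)·0.0000 - (-1.2)·0.0000) / (11.2) = 0.5357
  s = (3 - (1.5)·0.0000 - (-4)·0.0000 - (-4)·0.0000) / (12.5) = 0.2400
Iteration 2:
  p = (0 - (4)·-0.4854 - (3.7)·0.5357 - (-4)·0.2400) / (14.7) = 0.0626
  q = (-5 - (-2.2)·0.0000 - (-3.5)·0.5357 - (-0.6)·0.2400) / (10.3) = -0.2894
  r = (6 - (-4)·0.0000 - (3)·-0.4854 - (-1.2)·0.2400) / (11.2) = 0.6914
  s = (3 - (1.5)·0.0000 - (-4)·-0.4854 - (-4)·0.5357) / (12.5) = 0.2561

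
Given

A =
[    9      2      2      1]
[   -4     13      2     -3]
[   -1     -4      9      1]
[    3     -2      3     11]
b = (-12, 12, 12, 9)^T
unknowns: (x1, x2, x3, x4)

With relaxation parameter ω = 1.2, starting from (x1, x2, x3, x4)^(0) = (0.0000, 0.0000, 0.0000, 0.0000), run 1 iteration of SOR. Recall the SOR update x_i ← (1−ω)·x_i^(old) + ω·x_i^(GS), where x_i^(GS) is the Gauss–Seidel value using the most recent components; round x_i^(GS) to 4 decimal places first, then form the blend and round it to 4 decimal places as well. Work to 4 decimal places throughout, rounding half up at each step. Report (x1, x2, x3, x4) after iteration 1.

Iteration 1:
  x1: GS value = (-12 - (2)·0.0000 - (2)·0.0000 - (1)·0.0000) / (9) = -1.3333;  x1 ← (1−ω)·0.0000 + ω·-1.3333 = -1.6000
  x2: GS value = (12 - (-4)·-1.6000 - (2)·0.0000 - (-3)·0.0000) / (13) = 0.4308;  x2 ← (1−ω)·0.0000 + ω·0.4308 = 0.5170
  x3: GS value = (12 - (-1)·-1.6000 - (-4)·0.5170 - (1)·0.0000) / (9) = 1.3853;  x3 ← (1−ω)·0.0000 + ω·1.3853 = 1.6624
  x4: GS value = (9 - (3)·-1.6000 - (-2)·0.5170 - (3)·1.6624) / (11) = 0.8952;  x4 ← (1−ω)·0.0000 + ω·0.8952 = 1.0742

(-1.6000, 0.5170, 1.6624, 1.0742)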